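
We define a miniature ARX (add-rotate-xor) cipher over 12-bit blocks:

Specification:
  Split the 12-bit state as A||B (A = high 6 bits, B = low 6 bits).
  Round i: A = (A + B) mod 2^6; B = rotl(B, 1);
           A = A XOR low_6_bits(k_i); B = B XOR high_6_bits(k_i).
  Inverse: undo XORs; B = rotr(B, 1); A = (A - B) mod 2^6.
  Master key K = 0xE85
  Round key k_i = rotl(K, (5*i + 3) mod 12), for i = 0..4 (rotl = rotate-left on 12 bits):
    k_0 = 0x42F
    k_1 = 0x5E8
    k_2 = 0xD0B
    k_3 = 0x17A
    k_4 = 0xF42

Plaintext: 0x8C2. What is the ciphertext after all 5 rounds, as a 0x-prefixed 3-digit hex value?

s_0 = plaintext = 0x8C2
s_1 = Round(s_0, k_0) = 0x294
s_2 = Round(s_1, k_1) = 0xDBF
s_3 = Round(s_2, k_2) = 0xF8B
s_4 = Round(s_3, k_3) = 0xCD3
s_5 = Round(s_4, k_4) = 0x11B

0x11B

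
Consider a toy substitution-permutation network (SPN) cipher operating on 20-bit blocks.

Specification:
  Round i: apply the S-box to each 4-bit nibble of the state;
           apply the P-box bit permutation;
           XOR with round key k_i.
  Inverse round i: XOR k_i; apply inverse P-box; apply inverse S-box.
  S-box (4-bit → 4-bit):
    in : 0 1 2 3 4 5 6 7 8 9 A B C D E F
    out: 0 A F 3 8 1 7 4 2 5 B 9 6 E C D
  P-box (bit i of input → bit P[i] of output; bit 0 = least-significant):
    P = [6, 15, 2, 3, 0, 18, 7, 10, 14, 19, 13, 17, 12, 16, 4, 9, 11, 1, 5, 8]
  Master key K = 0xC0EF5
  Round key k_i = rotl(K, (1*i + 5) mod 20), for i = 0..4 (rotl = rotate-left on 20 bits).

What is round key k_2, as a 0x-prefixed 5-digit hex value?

0x77AE0

K = 0xC0EF5
k_0 = rotl(K, (1*0+5) mod 20) = rotl(K, 5) = 0x1DEB8
k_1 = rotl(K, (1*1+5) mod 20) = rotl(K, 6) = 0x3BD70
k_2 = rotl(K, (1*2+5) mod 20) = rotl(K, 7) = 0x77AE0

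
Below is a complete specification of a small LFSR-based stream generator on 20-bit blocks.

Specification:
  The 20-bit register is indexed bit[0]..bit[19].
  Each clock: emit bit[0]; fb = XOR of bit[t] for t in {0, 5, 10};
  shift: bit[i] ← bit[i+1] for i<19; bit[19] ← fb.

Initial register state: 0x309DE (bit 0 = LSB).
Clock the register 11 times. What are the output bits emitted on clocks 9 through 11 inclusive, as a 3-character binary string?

reg_0 = 0x309DE
clock 1: out=0, reg = 0x184EF
clock 2: out=1, reg = 0x8C277
clock 3: out=1, reg = 0x4613B
clock 4: out=1, reg = 0x2309D
clock 5: out=1, reg = 0x9184E
clock 6: out=0, reg = 0x48C27
clock 7: out=1, reg = 0xA4613
clock 8: out=1, reg = 0x52309
clock 9: out=1, reg = 0xA9184
clock 10: out=0, reg = 0x548C2
clock 11: out=0, reg = 0x2A461

100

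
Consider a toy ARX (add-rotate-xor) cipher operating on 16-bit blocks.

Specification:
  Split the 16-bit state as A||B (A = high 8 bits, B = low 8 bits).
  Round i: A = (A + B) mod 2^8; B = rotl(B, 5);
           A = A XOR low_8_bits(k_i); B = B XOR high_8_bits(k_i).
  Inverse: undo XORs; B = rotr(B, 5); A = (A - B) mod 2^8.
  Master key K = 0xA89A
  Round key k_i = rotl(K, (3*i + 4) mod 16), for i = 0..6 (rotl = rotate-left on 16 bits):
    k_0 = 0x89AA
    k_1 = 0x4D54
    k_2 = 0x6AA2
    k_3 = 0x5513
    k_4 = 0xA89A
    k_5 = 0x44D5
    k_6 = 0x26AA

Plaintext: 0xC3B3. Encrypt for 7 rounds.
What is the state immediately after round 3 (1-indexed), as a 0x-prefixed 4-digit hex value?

s_0 = plaintext = 0xC3B3
s_1 = Round(s_0, k_0) = 0xDCFF
s_2 = Round(s_1, k_1) = 0x8FB2
s_3 = Round(s_2, k_2) = 0xE33C
s_4 = Round(s_3, k_3) = 0x0CD2
s_5 = Round(s_4, k_4) = 0x44F2
s_6 = Round(s_5, k_5) = 0xE31A
s_7 = Round(s_6, k_6) = 0x5765

0xE33C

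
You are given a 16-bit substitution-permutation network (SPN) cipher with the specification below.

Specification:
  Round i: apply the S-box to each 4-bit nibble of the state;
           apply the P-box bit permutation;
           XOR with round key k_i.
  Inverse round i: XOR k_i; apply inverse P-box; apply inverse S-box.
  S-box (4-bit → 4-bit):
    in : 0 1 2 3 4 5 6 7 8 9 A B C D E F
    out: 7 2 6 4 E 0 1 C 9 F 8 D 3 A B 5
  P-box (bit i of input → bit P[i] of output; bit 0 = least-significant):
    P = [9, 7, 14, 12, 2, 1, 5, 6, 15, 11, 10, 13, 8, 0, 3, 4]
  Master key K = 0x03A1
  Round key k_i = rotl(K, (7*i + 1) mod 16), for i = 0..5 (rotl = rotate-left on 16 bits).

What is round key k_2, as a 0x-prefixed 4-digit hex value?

K = 0x03A1
k_0 = rotl(K, (7*0+1) mod 16) = rotl(K, 1) = 0x0742
k_1 = rotl(K, (7*1+1) mod 16) = rotl(K, 8) = 0xA103
k_2 = rotl(K, (7*2+1) mod 16) = rotl(K, 15) = 0x81D0

0x81D0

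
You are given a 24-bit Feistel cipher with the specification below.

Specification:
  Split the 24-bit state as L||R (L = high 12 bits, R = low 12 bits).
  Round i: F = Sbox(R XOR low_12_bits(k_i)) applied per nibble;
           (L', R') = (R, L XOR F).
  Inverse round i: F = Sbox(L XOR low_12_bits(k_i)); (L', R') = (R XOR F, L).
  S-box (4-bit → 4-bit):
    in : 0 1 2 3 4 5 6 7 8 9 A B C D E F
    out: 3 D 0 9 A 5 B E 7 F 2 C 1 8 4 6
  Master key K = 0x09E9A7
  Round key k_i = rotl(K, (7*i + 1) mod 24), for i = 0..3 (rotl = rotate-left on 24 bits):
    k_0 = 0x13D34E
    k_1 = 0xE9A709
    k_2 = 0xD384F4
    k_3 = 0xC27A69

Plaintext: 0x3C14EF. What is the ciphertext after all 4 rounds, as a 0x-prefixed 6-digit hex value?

s_0 = plaintext = 0x3C14EF
s_1 = Round(s_0, k_0) = 0x4EFDEC
s_2 = Round(s_1, k_1) = 0xDEC6AA
s_3 = Round(s_2, k_2) = 0x6AADB8
s_4 = Round(s_3, k_3) = 0xDB8827

0xDB8827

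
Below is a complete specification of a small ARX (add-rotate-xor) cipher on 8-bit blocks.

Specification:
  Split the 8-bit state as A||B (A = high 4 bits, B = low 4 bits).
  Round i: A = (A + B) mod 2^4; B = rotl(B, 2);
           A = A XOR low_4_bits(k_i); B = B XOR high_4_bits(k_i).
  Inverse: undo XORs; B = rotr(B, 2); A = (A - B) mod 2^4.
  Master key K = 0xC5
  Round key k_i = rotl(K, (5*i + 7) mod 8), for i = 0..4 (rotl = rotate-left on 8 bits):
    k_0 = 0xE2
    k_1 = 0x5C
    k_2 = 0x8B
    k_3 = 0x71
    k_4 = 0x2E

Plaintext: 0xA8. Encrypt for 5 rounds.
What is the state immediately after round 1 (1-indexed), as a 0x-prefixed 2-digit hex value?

0x0C

s_0 = plaintext = 0xA8
s_1 = Round(s_0, k_0) = 0x0C
s_2 = Round(s_1, k_1) = 0x06
s_3 = Round(s_2, k_2) = 0xD1
s_4 = Round(s_3, k_3) = 0xF3
s_5 = Round(s_4, k_4) = 0xCE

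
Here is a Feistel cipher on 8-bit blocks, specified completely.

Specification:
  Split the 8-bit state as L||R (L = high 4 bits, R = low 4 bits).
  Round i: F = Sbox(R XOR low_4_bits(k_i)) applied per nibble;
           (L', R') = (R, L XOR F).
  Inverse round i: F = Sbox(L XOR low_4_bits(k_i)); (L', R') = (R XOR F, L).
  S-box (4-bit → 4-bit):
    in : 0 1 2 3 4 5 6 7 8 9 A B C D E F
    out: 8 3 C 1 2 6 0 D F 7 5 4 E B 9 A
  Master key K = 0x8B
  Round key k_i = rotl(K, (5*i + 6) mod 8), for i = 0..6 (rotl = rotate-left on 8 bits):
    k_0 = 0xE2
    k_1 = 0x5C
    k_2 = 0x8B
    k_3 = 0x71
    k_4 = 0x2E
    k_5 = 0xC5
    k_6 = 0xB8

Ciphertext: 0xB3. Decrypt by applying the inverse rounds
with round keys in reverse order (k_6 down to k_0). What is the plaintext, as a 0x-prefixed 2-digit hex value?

0x00

s_0 = ciphertext = 0xB3
s_1 = InvRound(s_0, k_6) = 0x2B
s_2 = InvRound(s_1, k_5) = 0x62
s_3 = InvRound(s_2, k_4) = 0xD6
s_4 = InvRound(s_3, k_3) = 0x8D
s_5 = InvRound(s_4, k_2) = 0xC8
s_6 = InvRound(s_5, k_1) = 0x0C
s_7 = InvRound(s_6, k_0) = 0x00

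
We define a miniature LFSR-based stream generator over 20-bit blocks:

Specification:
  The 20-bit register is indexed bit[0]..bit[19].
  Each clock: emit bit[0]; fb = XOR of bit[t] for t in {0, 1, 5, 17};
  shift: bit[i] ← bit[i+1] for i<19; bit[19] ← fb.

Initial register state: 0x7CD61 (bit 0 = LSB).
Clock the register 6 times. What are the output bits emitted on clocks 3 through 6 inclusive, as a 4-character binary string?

reg_0 = 0x7CD61
clock 1: out=1, reg = 0xBE6B0
clock 2: out=0, reg = 0x5F358
clock 3: out=0, reg = 0x2F9AC
clock 4: out=0, reg = 0x17CD6
clock 5: out=0, reg = 0x8BE6B
clock 6: out=1, reg = 0xC5F35

0001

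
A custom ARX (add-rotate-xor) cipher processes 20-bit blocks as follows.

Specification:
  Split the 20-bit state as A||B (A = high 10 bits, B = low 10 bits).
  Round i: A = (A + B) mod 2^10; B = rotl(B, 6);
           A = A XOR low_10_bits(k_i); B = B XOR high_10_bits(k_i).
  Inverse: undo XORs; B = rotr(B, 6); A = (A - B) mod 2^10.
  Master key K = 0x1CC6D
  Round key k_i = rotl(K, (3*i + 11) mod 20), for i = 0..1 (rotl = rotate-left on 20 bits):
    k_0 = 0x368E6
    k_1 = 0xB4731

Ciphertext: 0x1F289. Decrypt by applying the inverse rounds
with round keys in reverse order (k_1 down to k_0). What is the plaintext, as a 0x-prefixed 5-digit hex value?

s_0 = ciphertext = 0x1F289
s_1 = InvRound(s_0, k_1) = 0x73181
s_2 = InvRound(s_1, k_0) = 0xDD5B5

0xDD5B5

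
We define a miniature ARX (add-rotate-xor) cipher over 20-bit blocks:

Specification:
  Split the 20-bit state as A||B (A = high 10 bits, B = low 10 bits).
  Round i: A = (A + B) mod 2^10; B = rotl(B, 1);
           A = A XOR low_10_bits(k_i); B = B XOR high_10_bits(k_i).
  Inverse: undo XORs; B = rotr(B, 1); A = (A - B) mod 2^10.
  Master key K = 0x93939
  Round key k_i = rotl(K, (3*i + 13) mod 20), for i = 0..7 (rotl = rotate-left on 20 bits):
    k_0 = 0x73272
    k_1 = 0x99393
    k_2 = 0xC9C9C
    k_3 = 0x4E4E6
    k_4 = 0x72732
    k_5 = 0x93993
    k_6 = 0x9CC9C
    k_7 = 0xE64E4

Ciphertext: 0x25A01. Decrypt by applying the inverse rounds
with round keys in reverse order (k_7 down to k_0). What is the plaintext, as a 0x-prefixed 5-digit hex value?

s_0 = ciphertext = 0x25A01
s_1 = InvRound(s_0, k_7) = 0xE98CC
s_2 = InvRound(s_1, k_6) = 0xF6F5F
s_3 = InvRound(s_2, k_5) = 0xF0288
s_4 = InvRound(s_3, k_4) = 0x54BA0
s_5 = InvRound(s_4, k_3) = 0x9A34C
s_6 = InvRound(s_5, k_2) = 0x2FE35
s_7 = InvRound(s_6, k_1) = 0x41228
s_8 = InvRound(s_7, k_0) = 0x611F2

0x611F2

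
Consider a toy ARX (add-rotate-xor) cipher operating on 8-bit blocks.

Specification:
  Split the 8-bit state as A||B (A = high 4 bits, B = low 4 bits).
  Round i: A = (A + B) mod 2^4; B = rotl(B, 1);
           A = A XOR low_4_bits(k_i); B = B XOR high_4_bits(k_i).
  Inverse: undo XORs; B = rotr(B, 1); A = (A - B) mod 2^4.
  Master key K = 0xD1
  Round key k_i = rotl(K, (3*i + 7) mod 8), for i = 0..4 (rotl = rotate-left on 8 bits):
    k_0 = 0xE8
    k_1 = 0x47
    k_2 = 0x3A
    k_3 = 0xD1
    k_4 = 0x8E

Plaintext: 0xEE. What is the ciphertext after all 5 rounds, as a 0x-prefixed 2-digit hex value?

s_0 = plaintext = 0xEE
s_1 = Round(s_0, k_0) = 0x43
s_2 = Round(s_1, k_1) = 0x02
s_3 = Round(s_2, k_2) = 0x87
s_4 = Round(s_3, k_3) = 0xE3
s_5 = Round(s_4, k_4) = 0xFE

0xFE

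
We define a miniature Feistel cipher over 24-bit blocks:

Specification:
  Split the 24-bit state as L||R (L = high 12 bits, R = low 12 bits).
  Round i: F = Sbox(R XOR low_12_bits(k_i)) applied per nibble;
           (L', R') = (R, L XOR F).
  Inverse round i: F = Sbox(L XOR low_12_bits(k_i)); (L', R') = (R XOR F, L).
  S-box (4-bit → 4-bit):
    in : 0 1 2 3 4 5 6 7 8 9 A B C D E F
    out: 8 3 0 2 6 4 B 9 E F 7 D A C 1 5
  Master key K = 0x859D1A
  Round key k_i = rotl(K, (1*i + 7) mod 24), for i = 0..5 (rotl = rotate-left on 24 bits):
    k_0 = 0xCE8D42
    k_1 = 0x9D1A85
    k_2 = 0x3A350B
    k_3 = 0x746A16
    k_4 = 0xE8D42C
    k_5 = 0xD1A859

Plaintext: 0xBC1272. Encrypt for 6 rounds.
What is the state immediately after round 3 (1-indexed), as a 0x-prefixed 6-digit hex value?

s_0 = plaintext = 0xBC1272
s_1 = Round(s_0, k_0) = 0x272EE9
s_2 = Round(s_1, k_1) = 0xEE94C8
s_3 = Round(s_2, k_2) = 0x4C8D4B
s_4 = Round(s_3, k_3) = 0xD4BD84
s_5 = Round(s_4, k_4) = 0xD84235
s_6 = Round(s_5, k_5) = 0x235A3E

0x4C8D4B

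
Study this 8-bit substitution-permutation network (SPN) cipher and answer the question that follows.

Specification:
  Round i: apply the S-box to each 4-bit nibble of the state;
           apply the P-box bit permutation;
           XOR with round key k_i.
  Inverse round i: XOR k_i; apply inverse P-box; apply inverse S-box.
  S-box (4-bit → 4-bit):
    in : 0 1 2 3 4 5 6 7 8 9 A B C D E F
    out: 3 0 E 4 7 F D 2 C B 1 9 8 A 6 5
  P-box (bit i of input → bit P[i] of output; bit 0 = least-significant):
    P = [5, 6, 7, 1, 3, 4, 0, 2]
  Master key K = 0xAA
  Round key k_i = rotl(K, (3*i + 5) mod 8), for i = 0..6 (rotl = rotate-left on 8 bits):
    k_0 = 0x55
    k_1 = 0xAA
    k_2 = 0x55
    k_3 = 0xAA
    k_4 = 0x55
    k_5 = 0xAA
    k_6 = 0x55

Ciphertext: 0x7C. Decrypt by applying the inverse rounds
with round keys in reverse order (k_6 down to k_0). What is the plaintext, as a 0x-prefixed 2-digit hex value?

0xA5

s_0 = ciphertext = 0x7C
s_1 = InvRound(s_0, k_6) = 0xFA
s_2 = InvRound(s_1, k_5) = 0x77
s_3 = InvRound(s_2, k_4) = 0x1B
s_4 = InvRound(s_3, k_3) = 0xEF
s_5 = InvRound(s_4, k_2) = 0x06
s_6 = InvRound(s_5, k_1) = 0xBF
s_7 = InvRound(s_6, k_0) = 0xA5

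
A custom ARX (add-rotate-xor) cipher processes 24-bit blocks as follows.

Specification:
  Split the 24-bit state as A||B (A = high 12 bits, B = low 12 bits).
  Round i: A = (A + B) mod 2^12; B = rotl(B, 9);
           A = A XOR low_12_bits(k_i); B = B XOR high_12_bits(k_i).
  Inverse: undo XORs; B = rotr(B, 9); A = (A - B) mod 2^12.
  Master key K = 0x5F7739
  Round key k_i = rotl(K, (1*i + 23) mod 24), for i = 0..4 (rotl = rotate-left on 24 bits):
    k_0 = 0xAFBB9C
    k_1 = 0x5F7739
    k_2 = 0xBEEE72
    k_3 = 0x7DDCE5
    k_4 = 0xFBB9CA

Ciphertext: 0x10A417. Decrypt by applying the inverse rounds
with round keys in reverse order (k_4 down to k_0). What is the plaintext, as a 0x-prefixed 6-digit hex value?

0xA80DCF

s_0 = ciphertext = 0x10A417
s_1 = InvRound(s_0, k_4) = 0xB5BD65
s_2 = InvRound(s_1, k_3) = 0x1F95C5
s_3 = InvRound(s_2, k_2) = 0xE2C15F
s_4 = InvRound(s_3, k_1) = 0x3D3542
s_5 = InvRound(s_4, k_0) = 0xA80DCF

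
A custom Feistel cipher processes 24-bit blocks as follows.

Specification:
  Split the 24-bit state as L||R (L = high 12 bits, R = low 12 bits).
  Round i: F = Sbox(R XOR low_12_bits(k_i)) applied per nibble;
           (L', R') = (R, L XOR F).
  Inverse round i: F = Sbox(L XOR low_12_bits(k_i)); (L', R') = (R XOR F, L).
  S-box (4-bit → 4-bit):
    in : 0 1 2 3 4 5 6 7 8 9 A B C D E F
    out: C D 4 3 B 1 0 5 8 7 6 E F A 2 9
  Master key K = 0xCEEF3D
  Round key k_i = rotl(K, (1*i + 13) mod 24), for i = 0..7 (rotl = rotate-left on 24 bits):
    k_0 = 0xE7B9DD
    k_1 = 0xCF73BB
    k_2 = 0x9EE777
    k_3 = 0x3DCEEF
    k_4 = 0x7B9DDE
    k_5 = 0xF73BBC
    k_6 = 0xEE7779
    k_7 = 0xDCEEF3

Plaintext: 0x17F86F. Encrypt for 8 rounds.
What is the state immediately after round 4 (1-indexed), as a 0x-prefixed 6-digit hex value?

s_0 = plaintext = 0x17F86F
s_1 = Round(s_0, k_0) = 0x86FC9B
s_2 = Round(s_1, k_1) = 0xC9B123
s_3 = Round(s_2, k_2) = 0x123C80
s_4 = Round(s_3, k_3) = 0xC8052A
s_5 = Round(s_4, k_4) = 0x52A41B
s_6 = Round(s_5, k_5) = 0x41BC4F
s_7 = Round(s_6, k_6) = 0xC4FA2B
s_8 = Round(s_7, k_7) = 0xA2B7E7

0xC8052A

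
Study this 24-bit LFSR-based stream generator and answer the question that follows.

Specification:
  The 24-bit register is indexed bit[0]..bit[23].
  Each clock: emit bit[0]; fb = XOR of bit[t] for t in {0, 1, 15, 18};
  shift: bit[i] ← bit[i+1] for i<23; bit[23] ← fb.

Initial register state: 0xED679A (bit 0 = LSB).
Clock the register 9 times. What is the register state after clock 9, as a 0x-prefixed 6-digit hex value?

0x1B76B3

reg_0 = 0xED679A
clock 1: out=0, reg = 0x76B3CD
clock 2: out=1, reg = 0xBB59E6
clock 3: out=0, reg = 0xDDACF3
clock 4: out=1, reg = 0x6ED679
clock 5: out=1, reg = 0xB76B3C
clock 6: out=0, reg = 0xDBB59E
clock 7: out=0, reg = 0x6DDACF
clock 8: out=1, reg = 0x36ED67
clock 9: out=1, reg = 0x1B76B3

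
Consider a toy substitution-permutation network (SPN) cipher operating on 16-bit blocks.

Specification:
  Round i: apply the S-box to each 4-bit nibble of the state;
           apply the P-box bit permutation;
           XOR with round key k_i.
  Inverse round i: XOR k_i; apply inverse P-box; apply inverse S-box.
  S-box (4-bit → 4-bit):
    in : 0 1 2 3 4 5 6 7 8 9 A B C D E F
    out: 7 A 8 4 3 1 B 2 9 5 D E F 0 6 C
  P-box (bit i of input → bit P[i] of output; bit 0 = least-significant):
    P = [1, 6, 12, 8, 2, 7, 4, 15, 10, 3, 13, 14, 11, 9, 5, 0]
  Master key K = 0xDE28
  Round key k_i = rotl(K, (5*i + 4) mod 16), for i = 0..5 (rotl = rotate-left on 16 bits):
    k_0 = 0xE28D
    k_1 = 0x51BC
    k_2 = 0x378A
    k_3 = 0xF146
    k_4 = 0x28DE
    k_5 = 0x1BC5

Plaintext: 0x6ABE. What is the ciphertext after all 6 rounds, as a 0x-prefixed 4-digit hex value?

0x2065

s_0 = plaintext = 0x6ABE
s_1 = Round(s_0, k_0) = 0x1C5C
s_2 = Round(s_1, k_1) = 0x26F3
s_3 = Round(s_2, k_2) = 0xE393
s_4 = Round(s_3, k_3) = 0xC372
s_5 = Round(s_4, k_4) = 0x037F
s_6 = Round(s_5, k_5) = 0x2065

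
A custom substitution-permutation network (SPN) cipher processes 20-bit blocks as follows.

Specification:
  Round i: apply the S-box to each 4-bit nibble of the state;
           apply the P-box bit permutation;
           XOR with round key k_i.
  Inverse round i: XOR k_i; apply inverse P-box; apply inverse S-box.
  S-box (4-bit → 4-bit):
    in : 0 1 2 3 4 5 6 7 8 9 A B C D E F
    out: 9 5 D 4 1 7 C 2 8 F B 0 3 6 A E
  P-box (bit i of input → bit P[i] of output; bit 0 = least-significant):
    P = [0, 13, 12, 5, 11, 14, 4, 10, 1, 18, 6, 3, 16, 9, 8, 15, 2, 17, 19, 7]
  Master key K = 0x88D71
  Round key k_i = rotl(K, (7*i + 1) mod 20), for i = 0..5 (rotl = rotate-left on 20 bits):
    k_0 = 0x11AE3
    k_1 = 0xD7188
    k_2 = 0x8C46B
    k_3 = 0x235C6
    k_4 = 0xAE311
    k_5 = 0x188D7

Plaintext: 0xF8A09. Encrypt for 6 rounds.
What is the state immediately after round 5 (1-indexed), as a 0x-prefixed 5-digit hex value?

0x7F043

s_0 = plaintext = 0xF8A09
s_1 = Round(s_0, k_0) = 0xFA648
s_2 = Round(s_1, k_1) = 0x6FB60
s_3 = Round(s_2, k_2) = 0x043DA
s_4 = Round(s_3, k_3) = 0x35533
s_5 = Round(s_4, k_4) = 0x7F043
s_6 = Round(s_5, k_5) = 0x313DD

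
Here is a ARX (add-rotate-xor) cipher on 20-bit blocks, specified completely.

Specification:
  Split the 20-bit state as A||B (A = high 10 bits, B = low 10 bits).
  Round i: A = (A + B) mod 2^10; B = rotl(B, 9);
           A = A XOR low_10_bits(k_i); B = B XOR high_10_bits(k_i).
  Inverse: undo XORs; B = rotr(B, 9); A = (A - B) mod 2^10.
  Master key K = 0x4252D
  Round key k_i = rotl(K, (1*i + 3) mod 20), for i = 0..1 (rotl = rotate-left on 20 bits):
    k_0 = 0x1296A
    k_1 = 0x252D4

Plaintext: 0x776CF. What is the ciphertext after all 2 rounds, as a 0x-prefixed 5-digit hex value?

s_0 = plaintext = 0x776CF
s_1 = Round(s_0, k_0) = 0x71B2D
s_2 = Round(s_1, k_1) = 0x89F02

0x89F02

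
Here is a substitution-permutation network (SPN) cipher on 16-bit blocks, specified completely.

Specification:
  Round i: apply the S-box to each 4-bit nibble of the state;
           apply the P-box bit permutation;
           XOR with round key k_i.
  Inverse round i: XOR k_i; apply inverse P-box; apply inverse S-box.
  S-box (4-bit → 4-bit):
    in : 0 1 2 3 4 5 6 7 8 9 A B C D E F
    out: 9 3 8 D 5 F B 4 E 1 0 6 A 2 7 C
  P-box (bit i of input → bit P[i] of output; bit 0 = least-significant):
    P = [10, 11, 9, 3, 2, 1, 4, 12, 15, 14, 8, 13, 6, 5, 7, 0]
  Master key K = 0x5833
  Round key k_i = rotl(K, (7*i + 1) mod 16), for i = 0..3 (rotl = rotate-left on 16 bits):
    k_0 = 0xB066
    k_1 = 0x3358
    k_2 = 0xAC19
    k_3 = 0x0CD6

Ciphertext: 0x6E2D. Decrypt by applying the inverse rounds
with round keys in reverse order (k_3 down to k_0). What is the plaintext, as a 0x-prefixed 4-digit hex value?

s_0 = ciphertext = 0x6E2D
s_1 = InvRound(s_0, k_3) = 0x5CBF
s_2 = InvRound(s_1, k_2) = 0xB66A
s_3 = InvRound(s_2, k_1) = 0xD4B9
s_4 = InvRound(s_3, k_0) = 0x3CE0

0x3CE0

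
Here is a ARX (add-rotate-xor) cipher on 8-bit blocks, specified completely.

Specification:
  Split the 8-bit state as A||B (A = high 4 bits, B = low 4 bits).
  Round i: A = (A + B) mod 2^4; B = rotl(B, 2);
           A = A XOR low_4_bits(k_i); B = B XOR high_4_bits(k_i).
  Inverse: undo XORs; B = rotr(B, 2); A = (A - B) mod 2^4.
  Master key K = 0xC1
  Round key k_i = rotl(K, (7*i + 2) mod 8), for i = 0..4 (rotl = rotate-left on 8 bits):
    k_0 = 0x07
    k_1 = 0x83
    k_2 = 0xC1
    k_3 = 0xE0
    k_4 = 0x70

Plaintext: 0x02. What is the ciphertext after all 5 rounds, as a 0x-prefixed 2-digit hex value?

0x6A

s_0 = plaintext = 0x02
s_1 = Round(s_0, k_0) = 0x58
s_2 = Round(s_1, k_1) = 0xEA
s_3 = Round(s_2, k_2) = 0x96
s_4 = Round(s_3, k_3) = 0xF7
s_5 = Round(s_4, k_4) = 0x6A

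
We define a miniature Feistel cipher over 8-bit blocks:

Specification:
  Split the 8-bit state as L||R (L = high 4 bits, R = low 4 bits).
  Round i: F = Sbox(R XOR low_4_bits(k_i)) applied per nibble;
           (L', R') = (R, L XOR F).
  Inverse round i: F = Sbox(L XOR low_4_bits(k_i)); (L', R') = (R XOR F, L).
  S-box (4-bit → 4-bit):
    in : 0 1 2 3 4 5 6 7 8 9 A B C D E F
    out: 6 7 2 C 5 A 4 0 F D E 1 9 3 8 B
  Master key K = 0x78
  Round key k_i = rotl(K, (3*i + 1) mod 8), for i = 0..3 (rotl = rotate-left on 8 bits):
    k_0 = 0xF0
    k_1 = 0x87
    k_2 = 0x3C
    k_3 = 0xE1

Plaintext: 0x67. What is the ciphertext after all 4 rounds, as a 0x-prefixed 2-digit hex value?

s_0 = plaintext = 0x67
s_1 = Round(s_0, k_0) = 0x76
s_2 = Round(s_1, k_1) = 0x60
s_3 = Round(s_2, k_2) = 0x0F
s_4 = Round(s_3, k_3) = 0xF8

0xF8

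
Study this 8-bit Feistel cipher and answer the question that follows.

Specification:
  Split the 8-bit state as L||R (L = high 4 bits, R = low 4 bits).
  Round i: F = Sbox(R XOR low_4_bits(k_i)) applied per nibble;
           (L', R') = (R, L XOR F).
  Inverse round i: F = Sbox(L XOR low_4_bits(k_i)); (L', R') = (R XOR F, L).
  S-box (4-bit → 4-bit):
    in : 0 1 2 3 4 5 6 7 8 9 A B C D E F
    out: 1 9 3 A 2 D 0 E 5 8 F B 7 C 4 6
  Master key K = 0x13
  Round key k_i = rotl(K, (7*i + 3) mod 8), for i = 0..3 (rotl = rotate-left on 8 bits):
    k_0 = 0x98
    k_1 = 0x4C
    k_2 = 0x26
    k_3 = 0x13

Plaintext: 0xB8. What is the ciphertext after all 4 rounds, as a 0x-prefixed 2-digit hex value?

0xE4

s_0 = plaintext = 0xB8
s_1 = Round(s_0, k_0) = 0x8A
s_2 = Round(s_1, k_1) = 0xA8
s_3 = Round(s_2, k_2) = 0x8E
s_4 = Round(s_3, k_3) = 0xE4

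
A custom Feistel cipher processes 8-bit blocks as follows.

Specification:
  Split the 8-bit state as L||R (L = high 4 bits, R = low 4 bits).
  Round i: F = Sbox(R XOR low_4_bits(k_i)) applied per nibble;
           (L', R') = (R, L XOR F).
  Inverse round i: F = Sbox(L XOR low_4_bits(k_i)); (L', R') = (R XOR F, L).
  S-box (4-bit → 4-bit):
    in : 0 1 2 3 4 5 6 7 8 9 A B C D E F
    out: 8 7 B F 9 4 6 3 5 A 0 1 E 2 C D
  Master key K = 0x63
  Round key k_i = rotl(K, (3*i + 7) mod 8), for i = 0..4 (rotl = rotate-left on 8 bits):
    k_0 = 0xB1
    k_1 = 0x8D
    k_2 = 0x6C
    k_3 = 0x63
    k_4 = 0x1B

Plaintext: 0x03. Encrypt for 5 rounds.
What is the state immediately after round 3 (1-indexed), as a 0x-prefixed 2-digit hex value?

0x51

s_0 = plaintext = 0x03
s_1 = Round(s_0, k_0) = 0x3B
s_2 = Round(s_1, k_1) = 0xB5
s_3 = Round(s_2, k_2) = 0x51
s_4 = Round(s_3, k_3) = 0x1E
s_5 = Round(s_4, k_4) = 0xE5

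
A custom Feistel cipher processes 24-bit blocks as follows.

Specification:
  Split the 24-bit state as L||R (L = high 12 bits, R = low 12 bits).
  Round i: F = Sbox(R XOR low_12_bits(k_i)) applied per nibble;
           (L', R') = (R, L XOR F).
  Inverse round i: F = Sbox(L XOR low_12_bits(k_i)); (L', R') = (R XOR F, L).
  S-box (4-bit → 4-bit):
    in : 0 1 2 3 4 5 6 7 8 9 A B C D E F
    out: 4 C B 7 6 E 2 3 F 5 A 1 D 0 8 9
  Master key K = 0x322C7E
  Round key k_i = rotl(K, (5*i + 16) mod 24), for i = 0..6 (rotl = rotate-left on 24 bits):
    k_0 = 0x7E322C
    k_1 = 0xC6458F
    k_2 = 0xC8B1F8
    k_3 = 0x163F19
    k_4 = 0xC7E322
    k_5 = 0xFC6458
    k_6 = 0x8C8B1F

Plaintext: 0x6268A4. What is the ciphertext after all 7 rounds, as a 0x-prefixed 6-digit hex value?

s_0 = plaintext = 0x6268A4
s_1 = Round(s_0, k_0) = 0x8A4CD9
s_2 = Round(s_1, k_1) = 0xCD9D46
s_3 = Round(s_2, k_2) = 0xD461C1
s_4 = Round(s_3, k_3) = 0x1C1549
s_5 = Round(s_4, k_4) = 0x5493E0
s_6 = Round(s_5, k_5) = 0x3E0656
s_7 = Round(s_6, k_6) = 0x656385

0x656385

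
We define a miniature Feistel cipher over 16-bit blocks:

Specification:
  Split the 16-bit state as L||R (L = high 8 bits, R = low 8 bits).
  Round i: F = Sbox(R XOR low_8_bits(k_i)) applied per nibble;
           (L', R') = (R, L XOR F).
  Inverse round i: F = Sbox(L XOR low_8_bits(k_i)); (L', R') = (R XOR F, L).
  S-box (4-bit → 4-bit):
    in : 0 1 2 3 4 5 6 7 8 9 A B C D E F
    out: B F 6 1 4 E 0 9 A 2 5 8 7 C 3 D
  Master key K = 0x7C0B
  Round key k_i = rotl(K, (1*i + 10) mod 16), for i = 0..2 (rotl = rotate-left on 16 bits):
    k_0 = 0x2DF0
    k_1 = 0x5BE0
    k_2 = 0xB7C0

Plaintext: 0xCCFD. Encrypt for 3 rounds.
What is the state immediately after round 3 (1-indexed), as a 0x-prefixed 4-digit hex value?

s_0 = plaintext = 0xCCFD
s_1 = Round(s_0, k_0) = 0xFD70
s_2 = Round(s_1, k_1) = 0x70D6
s_3 = Round(s_2, k_2) = 0xD680

0xD680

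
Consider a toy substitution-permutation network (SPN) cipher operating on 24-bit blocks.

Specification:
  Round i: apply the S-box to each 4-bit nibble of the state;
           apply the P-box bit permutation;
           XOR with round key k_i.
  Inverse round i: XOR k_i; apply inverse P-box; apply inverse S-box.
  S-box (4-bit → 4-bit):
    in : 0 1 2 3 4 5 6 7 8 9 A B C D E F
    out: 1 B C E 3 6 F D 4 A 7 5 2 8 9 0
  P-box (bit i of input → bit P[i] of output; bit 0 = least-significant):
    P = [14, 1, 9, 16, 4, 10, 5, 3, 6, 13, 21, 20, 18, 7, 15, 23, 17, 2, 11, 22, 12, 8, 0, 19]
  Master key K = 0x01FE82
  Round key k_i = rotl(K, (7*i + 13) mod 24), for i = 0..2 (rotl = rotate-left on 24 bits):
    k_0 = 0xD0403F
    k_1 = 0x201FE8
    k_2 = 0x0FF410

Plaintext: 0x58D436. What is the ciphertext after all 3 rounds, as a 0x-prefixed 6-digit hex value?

s_0 = plaintext = 0x58D436
s_1 = Round(s_0, k_0) = 0x512F54
s_2 = Round(s_1, k_1) = 0xE2DACF
s_3 = Round(s_2, k_2) = 0xE7C850

0xE7C850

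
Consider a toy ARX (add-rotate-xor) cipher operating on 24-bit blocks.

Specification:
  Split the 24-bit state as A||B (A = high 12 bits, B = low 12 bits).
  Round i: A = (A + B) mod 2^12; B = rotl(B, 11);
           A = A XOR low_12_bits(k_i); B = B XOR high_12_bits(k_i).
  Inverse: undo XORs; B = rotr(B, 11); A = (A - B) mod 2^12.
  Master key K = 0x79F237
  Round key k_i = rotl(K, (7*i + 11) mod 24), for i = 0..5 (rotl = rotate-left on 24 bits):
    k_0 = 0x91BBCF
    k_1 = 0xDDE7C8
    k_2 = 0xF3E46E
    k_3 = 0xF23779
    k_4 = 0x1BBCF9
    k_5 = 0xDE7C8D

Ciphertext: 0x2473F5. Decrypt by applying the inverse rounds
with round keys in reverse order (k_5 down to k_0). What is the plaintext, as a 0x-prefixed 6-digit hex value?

s_0 = ciphertext = 0x2473F5
s_1 = InvRound(s_0, k_5) = 0x2A5C25
s_2 = InvRound(s_1, k_4) = 0x31FB3D
s_3 = InvRound(s_2, k_3) = 0xC2A83C
s_4 = InvRound(s_3, k_2) = 0xA40E04
s_5 = InvRound(s_4, k_1) = 0x5D47B4
s_6 = InvRound(s_5, k_0) = 0x0BCD5F

0x0BCD5F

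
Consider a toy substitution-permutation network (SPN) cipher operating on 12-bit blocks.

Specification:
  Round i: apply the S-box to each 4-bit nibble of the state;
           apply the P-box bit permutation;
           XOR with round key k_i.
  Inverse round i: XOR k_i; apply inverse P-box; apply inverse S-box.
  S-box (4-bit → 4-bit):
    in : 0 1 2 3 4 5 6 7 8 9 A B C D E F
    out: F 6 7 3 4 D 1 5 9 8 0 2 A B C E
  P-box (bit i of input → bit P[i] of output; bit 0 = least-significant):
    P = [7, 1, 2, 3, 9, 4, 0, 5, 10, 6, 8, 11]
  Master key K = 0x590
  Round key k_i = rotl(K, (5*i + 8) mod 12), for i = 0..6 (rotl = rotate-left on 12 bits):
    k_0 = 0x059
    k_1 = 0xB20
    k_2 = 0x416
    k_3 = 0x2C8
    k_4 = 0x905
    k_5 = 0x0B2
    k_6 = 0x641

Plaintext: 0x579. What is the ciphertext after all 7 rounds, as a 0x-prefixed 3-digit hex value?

0xFA7

s_0 = plaintext = 0x579
s_1 = Round(s_0, k_0) = 0xF50
s_2 = Round(s_1, k_1) = 0x0CF
s_3 = Round(s_2, k_2) = 0x968
s_4 = Round(s_3, k_3) = 0x840
s_5 = Round(s_4, k_4) = 0x58A
s_6 = Round(s_5, k_5) = 0xF92
s_7 = Round(s_6, k_6) = 0xFA7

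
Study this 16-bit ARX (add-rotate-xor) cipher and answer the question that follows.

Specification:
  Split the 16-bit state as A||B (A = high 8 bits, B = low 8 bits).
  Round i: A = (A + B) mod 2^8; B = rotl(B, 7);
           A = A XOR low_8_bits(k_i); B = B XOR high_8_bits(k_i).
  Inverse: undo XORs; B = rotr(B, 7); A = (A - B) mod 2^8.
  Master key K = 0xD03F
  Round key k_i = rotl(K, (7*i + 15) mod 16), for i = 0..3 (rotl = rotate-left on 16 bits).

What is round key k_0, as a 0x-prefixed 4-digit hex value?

K = 0xD03F
k_0 = rotl(K, (7*0+15) mod 16) = rotl(K, 15) = 0xE81F

0xE81F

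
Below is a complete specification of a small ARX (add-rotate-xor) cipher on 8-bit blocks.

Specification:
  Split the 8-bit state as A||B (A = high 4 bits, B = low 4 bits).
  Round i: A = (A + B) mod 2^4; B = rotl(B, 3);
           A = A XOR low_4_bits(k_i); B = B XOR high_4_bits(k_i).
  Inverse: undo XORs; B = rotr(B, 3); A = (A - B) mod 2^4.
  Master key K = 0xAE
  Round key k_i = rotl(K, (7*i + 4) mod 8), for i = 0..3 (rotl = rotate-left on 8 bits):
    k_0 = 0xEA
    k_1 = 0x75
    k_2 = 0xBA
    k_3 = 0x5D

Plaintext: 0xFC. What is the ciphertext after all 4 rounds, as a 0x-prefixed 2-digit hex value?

0xA4

s_0 = plaintext = 0xFC
s_1 = Round(s_0, k_0) = 0x18
s_2 = Round(s_1, k_1) = 0xC3
s_3 = Round(s_2, k_2) = 0x52
s_4 = Round(s_3, k_3) = 0xA4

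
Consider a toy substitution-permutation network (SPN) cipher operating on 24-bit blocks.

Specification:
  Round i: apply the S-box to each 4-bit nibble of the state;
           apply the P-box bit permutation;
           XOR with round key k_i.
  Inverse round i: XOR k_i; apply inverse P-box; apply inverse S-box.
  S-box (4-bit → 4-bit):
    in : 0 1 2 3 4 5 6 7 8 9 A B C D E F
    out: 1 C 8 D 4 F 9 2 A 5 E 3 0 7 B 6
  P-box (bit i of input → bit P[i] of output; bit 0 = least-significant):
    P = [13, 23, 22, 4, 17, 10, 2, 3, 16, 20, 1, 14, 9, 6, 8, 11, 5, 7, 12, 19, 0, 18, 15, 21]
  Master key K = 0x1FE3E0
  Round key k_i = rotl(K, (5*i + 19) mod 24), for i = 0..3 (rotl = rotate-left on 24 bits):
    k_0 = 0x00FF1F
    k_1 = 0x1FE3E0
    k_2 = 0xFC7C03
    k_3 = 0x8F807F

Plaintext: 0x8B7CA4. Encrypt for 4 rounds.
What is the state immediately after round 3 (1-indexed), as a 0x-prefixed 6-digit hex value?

0x171BF2

s_0 = plaintext = 0x8B7CA4
s_1 = Round(s_0, k_0) = 0x64FBF3
s_2 = Round(s_1, k_1) = 0x6ED6B5
s_3 = Round(s_2, k_2) = 0x171BF2
s_4 = Round(s_3, k_3) = 0xBE0DEB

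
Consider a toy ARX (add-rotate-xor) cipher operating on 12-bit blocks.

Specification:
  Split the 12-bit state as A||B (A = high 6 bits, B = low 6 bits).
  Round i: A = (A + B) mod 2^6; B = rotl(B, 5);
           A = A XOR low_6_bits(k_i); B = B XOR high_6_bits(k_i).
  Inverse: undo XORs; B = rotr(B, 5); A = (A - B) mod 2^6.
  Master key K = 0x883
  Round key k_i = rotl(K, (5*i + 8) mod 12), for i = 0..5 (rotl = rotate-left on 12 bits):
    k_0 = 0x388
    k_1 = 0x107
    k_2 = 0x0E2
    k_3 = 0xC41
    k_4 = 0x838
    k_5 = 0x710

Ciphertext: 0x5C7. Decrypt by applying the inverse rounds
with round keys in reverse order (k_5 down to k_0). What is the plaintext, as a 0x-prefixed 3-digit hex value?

s_0 = ciphertext = 0x5C7
s_1 = InvRound(s_0, k_5) = 0x476
s_2 = InvRound(s_1, k_4) = 0xF6C
s_3 = InvRound(s_2, k_3) = 0x0BA
s_4 = InvRound(s_3, k_2) = 0xB73
s_5 = InvRound(s_4, k_1) = 0xEEF
s_6 = InvRound(s_5, k_0) = 0xC03

0xC03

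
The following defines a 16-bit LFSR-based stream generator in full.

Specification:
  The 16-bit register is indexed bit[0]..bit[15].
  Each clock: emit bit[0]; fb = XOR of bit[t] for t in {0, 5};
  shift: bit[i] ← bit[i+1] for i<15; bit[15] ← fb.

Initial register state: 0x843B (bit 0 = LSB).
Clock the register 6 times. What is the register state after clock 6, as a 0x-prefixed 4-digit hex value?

0x6A10

reg_0 = 0x843B
clock 1: out=1, reg = 0x421D
clock 2: out=1, reg = 0xA10E
clock 3: out=0, reg = 0x5087
clock 4: out=1, reg = 0xA843
clock 5: out=1, reg = 0xD421
clock 6: out=1, reg = 0x6A10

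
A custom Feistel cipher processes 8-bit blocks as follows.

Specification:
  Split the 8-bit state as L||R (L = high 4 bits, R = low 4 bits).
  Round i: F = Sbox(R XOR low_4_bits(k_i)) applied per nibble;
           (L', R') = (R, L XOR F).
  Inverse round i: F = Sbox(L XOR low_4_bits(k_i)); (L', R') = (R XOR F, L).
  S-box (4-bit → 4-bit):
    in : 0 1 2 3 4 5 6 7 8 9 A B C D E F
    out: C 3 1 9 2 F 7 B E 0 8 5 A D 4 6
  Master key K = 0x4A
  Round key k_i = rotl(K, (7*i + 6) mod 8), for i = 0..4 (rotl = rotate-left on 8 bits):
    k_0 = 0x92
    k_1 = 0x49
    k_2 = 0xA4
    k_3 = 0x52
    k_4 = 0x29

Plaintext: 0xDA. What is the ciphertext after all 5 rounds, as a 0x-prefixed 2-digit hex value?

s_0 = plaintext = 0xDA
s_1 = Round(s_0, k_0) = 0xA3
s_2 = Round(s_1, k_1) = 0x32
s_3 = Round(s_2, k_2) = 0x24
s_4 = Round(s_3, k_3) = 0x45
s_5 = Round(s_4, k_4) = 0x5E

0x5E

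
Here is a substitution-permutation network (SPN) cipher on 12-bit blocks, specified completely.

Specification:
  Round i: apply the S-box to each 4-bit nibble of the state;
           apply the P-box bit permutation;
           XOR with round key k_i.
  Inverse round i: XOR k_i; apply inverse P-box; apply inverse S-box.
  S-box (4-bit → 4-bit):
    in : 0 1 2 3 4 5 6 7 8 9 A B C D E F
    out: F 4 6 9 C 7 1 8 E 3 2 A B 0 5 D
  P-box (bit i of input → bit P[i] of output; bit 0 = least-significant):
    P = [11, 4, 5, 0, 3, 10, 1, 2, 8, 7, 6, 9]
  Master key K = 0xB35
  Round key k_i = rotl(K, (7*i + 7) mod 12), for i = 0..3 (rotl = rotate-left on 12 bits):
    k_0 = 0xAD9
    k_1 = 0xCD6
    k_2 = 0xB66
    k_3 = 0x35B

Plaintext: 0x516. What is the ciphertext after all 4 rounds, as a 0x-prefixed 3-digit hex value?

s_0 = plaintext = 0x516
s_1 = Round(s_0, k_0) = 0x31B
s_2 = Round(s_1, k_1) = 0xFC5
s_3 = Round(s_2, k_2) = 0x41A
s_4 = Round(s_3, k_3) = 0x109

0x109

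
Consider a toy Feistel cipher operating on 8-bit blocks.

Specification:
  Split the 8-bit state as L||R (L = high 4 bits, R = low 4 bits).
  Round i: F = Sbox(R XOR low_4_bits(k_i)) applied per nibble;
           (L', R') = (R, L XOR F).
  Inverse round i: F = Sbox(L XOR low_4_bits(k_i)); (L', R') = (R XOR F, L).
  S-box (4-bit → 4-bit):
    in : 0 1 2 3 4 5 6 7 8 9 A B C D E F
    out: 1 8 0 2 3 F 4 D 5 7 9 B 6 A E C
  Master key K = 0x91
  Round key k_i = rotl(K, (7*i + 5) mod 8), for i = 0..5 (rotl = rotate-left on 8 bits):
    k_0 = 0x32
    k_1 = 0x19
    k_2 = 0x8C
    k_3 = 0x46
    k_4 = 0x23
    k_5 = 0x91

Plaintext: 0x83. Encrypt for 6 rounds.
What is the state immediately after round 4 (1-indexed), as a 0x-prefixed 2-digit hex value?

s_0 = plaintext = 0x83
s_1 = Round(s_0, k_0) = 0x30
s_2 = Round(s_1, k_1) = 0x04
s_3 = Round(s_2, k_2) = 0x45
s_4 = Round(s_3, k_3) = 0x56
s_5 = Round(s_4, k_4) = 0x6A
s_6 = Round(s_5, k_5) = 0xAD

0x56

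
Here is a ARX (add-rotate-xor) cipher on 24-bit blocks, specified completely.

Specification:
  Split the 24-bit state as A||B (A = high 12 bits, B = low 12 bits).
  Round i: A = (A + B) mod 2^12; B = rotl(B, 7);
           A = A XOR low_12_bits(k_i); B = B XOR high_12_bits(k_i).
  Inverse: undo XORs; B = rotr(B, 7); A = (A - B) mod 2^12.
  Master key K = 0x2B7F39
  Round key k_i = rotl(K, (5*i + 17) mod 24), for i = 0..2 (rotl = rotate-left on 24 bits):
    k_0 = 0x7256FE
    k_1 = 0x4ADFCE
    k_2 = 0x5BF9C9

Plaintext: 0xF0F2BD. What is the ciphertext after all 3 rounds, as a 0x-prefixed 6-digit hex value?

s_0 = plaintext = 0xF0F2BD
s_1 = Round(s_0, k_0) = 0x7329B0
s_2 = Round(s_1, k_1) = 0xF2CCE0
s_3 = Round(s_2, k_2) = 0x5C55D8

0x5C55D8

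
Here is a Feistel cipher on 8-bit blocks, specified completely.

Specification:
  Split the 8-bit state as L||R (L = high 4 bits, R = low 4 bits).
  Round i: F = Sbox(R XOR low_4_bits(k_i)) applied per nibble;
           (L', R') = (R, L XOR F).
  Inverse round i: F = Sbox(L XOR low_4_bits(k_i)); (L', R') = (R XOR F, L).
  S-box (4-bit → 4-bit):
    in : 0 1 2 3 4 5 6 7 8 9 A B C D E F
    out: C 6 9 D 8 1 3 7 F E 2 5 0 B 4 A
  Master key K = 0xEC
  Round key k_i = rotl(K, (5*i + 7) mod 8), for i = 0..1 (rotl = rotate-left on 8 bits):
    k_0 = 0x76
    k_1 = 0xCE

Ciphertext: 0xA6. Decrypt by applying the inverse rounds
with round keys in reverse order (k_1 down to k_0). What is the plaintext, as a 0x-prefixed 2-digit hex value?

s_0 = ciphertext = 0xA6
s_1 = InvRound(s_0, k_1) = 0xEA
s_2 = InvRound(s_1, k_0) = 0x5E

0x5E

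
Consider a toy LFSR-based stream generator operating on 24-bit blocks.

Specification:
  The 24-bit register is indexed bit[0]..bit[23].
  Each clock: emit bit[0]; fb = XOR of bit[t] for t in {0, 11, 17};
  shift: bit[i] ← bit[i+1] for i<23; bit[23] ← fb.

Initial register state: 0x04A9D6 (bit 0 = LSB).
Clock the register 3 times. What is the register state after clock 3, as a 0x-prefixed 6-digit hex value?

0x20953A

reg_0 = 0x04A9D6
clock 1: out=0, reg = 0x8254EB
clock 2: out=1, reg = 0x412A75
clock 3: out=1, reg = 0x20953A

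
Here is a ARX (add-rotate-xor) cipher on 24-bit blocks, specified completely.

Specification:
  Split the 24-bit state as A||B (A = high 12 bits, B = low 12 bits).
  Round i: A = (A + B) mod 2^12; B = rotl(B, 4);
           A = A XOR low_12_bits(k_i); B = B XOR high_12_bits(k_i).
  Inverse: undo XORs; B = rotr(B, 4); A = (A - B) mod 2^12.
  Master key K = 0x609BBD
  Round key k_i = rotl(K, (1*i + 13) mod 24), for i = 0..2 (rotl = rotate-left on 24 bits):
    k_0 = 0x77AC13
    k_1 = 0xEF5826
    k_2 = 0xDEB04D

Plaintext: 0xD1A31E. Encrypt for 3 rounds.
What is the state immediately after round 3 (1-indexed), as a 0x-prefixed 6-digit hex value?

s_0 = plaintext = 0xD1A31E
s_1 = Round(s_0, k_0) = 0xC2B699
s_2 = Round(s_1, k_1) = 0xAE2763
s_3 = Round(s_2, k_2) = 0x208BDC

0x208BDC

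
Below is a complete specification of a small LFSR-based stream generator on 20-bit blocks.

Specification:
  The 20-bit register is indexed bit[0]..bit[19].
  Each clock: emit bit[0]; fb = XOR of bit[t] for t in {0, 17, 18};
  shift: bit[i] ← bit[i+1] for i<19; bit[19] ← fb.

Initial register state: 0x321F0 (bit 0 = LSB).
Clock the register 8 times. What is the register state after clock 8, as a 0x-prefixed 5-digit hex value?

reg_0 = 0x321F0
clock 1: out=0, reg = 0x990F8
clock 2: out=0, reg = 0x4C87C
clock 3: out=0, reg = 0xA643E
clock 4: out=0, reg = 0xD321F
clock 5: out=1, reg = 0x6990F
clock 6: out=1, reg = 0xB4C87
clock 7: out=1, reg = 0x5A643
clock 8: out=1, reg = 0x2D321

0x2D321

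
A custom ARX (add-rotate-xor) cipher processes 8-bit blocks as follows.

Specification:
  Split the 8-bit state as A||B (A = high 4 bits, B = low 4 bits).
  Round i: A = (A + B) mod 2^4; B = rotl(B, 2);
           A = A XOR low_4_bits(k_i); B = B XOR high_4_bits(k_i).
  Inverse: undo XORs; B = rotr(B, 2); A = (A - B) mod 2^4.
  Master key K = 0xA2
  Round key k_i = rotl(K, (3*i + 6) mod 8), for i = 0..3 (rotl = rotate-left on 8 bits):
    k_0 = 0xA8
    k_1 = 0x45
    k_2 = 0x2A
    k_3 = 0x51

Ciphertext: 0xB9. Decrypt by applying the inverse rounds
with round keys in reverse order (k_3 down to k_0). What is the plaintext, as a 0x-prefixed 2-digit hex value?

s_0 = ciphertext = 0xB9
s_1 = InvRound(s_0, k_3) = 0x73
s_2 = InvRound(s_1, k_2) = 0x94
s_3 = InvRound(s_2, k_1) = 0xC0
s_4 = InvRound(s_3, k_0) = 0xAA

0xAA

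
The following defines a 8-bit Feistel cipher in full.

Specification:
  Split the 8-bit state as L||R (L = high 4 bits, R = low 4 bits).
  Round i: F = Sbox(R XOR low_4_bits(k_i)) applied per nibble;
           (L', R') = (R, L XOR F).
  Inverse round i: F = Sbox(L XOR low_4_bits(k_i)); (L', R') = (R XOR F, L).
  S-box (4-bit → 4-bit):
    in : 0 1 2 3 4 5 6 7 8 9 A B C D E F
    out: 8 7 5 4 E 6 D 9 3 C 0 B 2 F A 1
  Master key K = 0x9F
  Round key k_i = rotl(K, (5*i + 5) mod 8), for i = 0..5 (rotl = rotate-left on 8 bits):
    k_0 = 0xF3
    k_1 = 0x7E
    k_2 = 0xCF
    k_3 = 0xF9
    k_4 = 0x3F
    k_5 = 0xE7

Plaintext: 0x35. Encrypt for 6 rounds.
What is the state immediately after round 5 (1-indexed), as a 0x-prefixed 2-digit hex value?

0x82

s_0 = plaintext = 0x35
s_1 = Round(s_0, k_0) = 0x5E
s_2 = Round(s_1, k_1) = 0xED
s_3 = Round(s_2, k_2) = 0xDB
s_4 = Round(s_3, k_3) = 0xB8
s_5 = Round(s_4, k_4) = 0x82
s_6 = Round(s_5, k_5) = 0x2E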